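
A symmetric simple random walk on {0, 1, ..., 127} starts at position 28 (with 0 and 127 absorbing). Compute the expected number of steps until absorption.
E[τ | X_0 = 28] = 2772

Let v_k = E[τ | X_0 = k]. Boundary: v_0 = v_127 = 0. Recurrence: v_k = 1 + (v_{k-1} + v_{k+1})/2 for 1 ≤ k ≤ 126. The particular solution to v_k − (v_{k-1} + v_{k+1})/2 = 1 is v_k = −k^2. Adding homogeneous solution A + B k and matching boundaries gives v_k = k (127 − k). Substituting k = 28: v_28 = 28 · 99 = 2772.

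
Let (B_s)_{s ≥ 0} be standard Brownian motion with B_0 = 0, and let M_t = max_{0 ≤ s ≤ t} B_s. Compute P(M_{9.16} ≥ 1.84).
P(M_{9.16} ≥ 1.84) = 2·P(B_{9.16} ≥ 1.84) = 2(1 − Φ(1.84/√9.16)) ≈ 0.5432

By the reflection principle for Brownian motion, P(M_t ≥ a) = 2 · P(B_t ≥ a) for a ≥ 0. Since B_t ~ N(0, t), P(B_t ≥ 1.84) = 1 − Φ(1.84/√t) = 1 − Φ(1.84/√9.16) = 1 − Φ(0.6080). So
  P(M_{9.16} ≥ 1.84) = 2(1 − Φ(0.6080)) ≈ 0.5432.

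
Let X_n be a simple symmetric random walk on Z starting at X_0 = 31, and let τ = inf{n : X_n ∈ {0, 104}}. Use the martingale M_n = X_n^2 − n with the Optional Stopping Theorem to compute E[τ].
E[τ] = 2263

M_n = X_n^2 − n is a martingale (since E[X_{n+1}^2 | F_n] = X_n^2 + 1). By OST (τ has finite mean in a bounded region), E[M_τ] = E[M_0] = X_0^2 − 0 = 31^2 = 961. Also E[M_τ] = E[X_τ^2] − E[τ]. The walk exits at 0 or 104, with P(hit 104 first) = 31/104, so E[X_τ^2] = 104^2 · 31/104 + 0 = 3224. Thus E[τ] = E[X_τ^2] − E[M_τ] = 3224 − 961 = 2263 = 31(104 − 31) = 2263.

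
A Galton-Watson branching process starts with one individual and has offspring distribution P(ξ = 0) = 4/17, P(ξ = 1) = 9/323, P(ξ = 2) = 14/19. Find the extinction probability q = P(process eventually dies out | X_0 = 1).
q = 38/119

The pgf is f(s) = 4/17 + 9/323·s + 14/19·s². The extinction probability q is the smallest fixed point of f in [0, 1]. Setting s = f(s):
  14/19·s² + (9/323 − 1)·s + 4/17 = 0
  14/19·s² − (4/17 + 14/19)·s + 4/17 = 0
which factors as (s − 1)·(14/19·s − 4/17) = 0, giving roots s = 1 and s = (4/17)/(14/19) = 38/119.
Mean offspring μ = 9/323 + 2·14/19 = 485/323 > 1 (supercritical), so q < 1. The extinction probability is the smaller root: q = (4/17)/(14/19) = 38/119.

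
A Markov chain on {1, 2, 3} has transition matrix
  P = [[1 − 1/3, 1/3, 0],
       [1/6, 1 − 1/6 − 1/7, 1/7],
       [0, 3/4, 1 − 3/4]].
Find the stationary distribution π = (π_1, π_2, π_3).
π = (21/71, 42/71, 8/71)

This is a birth-death chain on three states, which satisfies detailed balance: π_1 · P_{12} = π_2 · P_{21} and π_2 · P_{23} = π_3 · P_{32}.
From π_1 · 1/3 = π_2 · 1/6: π_2/π_1 = (1/3)/(1/6) = 2.
From π_2 · 1/7 = π_3 · 3/4: π_3/π_2 = (1/7)/(3/4) = 4/21.
Take π_1 proportional to 1; then unnormalized π = (1, 2, 8/21). Normalize by dividing by the sum 71/21:
  π = (21/71, 42/71, 8/71).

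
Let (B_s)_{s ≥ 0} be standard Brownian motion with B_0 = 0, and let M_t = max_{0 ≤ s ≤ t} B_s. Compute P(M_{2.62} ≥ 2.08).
P(M_{2.62} ≥ 2.08) = 2·P(B_{2.62} ≥ 2.08) = 2(1 − Φ(2.08/√2.62)) ≈ 0.1988

By the reflection principle for Brownian motion, P(M_t ≥ a) = 2 · P(B_t ≥ a) for a ≥ 0. Since B_t ~ N(0, t), P(B_t ≥ 2.08) = 1 − Φ(2.08/√t) = 1 − Φ(2.08/√2.62) = 1 − Φ(1.2850). So
  P(M_{2.62} ≥ 2.08) = 2(1 − Φ(1.2850)) ≈ 0.1988.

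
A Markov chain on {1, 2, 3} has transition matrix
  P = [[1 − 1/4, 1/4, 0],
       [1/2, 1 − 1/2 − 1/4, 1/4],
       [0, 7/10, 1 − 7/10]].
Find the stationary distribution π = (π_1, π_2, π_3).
π = (28/47, 14/47, 5/47)

This is a birth-death chain on three states, which satisfies detailed balance: π_1 · P_{12} = π_2 · P_{21} and π_2 · P_{23} = π_3 · P_{32}.
From π_1 · 1/4 = π_2 · 1/2: π_2/π_1 = (1/4)/(1/2) = 1/2.
From π_2 · 1/4 = π_3 · 7/10: π_3/π_2 = (1/4)/(7/10) = 5/14.
Take π_1 proportional to 1; then unnormalized π = (1, 1/2, 5/28). Normalize by dividing by the sum 47/28:
  π = (28/47, 14/47, 5/47).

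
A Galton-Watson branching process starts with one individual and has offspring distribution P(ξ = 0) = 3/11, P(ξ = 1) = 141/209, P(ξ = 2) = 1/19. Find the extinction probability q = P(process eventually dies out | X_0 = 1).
q = 1

Mean offspring μ = 0·3/11 + 1·141/209 + 2·1/19 = 163/209 ≤ 1. For μ ≤ 1 with offspring not concentrated at 1, the Galton-Watson process goes extinct almost surely, so q = 1.
(Algebraic check: The pgf is f(s) = 3/11 + 141/209·s + 1/19·s². The extinction probability q is the smallest fixed point of f in [0, 1]. Setting s = f(s):
  1/19·s² + (141/209 − 1)·s + 3/11 = 0
  1/19·s² − (3/11 + 1/19)·s + 3/11 = 0
which factors as (s − 1)·(1/19·s − 3/11) = 0, giving roots s = 1 and s = (3/11)/(1/19) = 57/11. Since 57/11 ≥ 1, the smallest root in [0, 1] is s = 1.)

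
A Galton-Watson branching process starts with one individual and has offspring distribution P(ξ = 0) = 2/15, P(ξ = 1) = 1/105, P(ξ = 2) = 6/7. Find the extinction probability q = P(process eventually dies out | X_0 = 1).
q = 7/45

The pgf is f(s) = 2/15 + 1/105·s + 6/7·s². The extinction probability q is the smallest fixed point of f in [0, 1]. Setting s = f(s):
  6/7·s² + (1/105 − 1)·s + 2/15 = 0
  6/7·s² − (2/15 + 6/7)·s + 2/15 = 0
which factors as (s − 1)·(6/7·s − 2/15) = 0, giving roots s = 1 and s = (2/15)/(6/7) = 7/45.
Mean offspring μ = 1/105 + 2·6/7 = 181/105 > 1 (supercritical), so q < 1. The extinction probability is the smaller root: q = (2/15)/(6/7) = 7/45.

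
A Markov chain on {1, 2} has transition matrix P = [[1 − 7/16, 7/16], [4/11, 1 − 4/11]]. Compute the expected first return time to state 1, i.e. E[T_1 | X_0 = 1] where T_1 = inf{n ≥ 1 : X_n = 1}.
E[T_1 | X_0 = 1] = 1/π_1 = 141/64

For an irreducible recurrent Markov chain with stationary distribution π, E[T_i | X_0 = i] = 1/π_i (Kac's formula). Here π_1 = (4/11)/(7/16 + 4/11) = (4/11)/(141/176) = 64/141, so E[T_1 | X_0 = 1] = 1/π_1 = (7/16 + 4/11)/(4/11) = (141/176)/(4/11) = 141/64.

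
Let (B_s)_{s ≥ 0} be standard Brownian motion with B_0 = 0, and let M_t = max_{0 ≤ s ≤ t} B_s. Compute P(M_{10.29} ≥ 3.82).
P(M_{10.29} ≥ 3.82) = 2·P(B_{10.29} ≥ 3.82) = 2(1 − Φ(3.82/√10.29)) ≈ 0.2337

By the reflection principle for Brownian motion, P(M_t ≥ a) = 2 · P(B_t ≥ a) for a ≥ 0. Since B_t ~ N(0, t), P(B_t ≥ 3.82) = 1 − Φ(3.82/√t) = 1 − Φ(3.82/√10.29) = 1 − Φ(1.1908). So
  P(M_{10.29} ≥ 3.82) = 2(1 − Φ(1.1908)) ≈ 0.2337.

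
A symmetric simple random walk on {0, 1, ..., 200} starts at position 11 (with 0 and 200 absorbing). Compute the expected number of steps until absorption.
E[τ | X_0 = 11] = 2079

Let v_k = E[τ | X_0 = k]. Boundary: v_0 = v_200 = 0. Recurrence: v_k = 1 + (v_{k-1} + v_{k+1})/2 for 1 ≤ k ≤ 199. The particular solution to v_k − (v_{k-1} + v_{k+1})/2 = 1 is v_k = −k^2. Adding homogeneous solution A + B k and matching boundaries gives v_k = k (200 − k). Substituting k = 11: v_11 = 11 · 189 = 2079.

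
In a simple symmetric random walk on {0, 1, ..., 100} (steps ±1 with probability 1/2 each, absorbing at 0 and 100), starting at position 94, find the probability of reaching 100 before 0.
P(hit 100 before 0) = 94/100 = 47/50

Let u_k = P(hit 100 before 0 | start at k). Then u_0 = 0, u_100 = 1, and u_k = u_{k-1}/2 + u_{k+1}/2 for 1 ≤ k ≤ 99. This harmonic recurrence is solved by u_k = k/100, giving u_94 = 94/100 = 47/50.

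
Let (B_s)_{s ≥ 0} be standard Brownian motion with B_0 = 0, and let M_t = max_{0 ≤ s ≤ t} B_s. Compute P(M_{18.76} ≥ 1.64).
P(M_{18.76} ≥ 1.64) = 2·P(B_{18.76} ≥ 1.64) = 2(1 − Φ(1.64/√18.76)) ≈ 0.7050

By the reflection principle for Brownian motion, P(M_t ≥ a) = 2 · P(B_t ≥ a) for a ≥ 0. Since B_t ~ N(0, t), P(B_t ≥ 1.64) = 1 − Φ(1.64/√t) = 1 − Φ(1.64/√18.76) = 1 − Φ(0.3786). So
  P(M_{18.76} ≥ 1.64) = 2(1 − Φ(0.3786)) ≈ 0.7050.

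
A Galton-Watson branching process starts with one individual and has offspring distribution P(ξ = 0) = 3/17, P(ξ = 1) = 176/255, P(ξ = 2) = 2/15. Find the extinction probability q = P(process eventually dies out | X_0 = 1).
q = 1

Mean offspring μ = 0·3/17 + 1·176/255 + 2·2/15 = 244/255 ≤ 1. For μ ≤ 1 with offspring not concentrated at 1, the Galton-Watson process goes extinct almost surely, so q = 1.
(Algebraic check: The pgf is f(s) = 3/17 + 176/255·s + 2/15·s². The extinction probability q is the smallest fixed point of f in [0, 1]. Setting s = f(s):
  2/15·s² + (176/255 − 1)·s + 3/17 = 0
  2/15·s² − (3/17 + 2/15)·s + 3/17 = 0
which factors as (s − 1)·(2/15·s − 3/17) = 0, giving roots s = 1 and s = (3/17)/(2/15) = 45/34. Since 45/34 ≥ 1, the smallest root in [0, 1] is s = 1.)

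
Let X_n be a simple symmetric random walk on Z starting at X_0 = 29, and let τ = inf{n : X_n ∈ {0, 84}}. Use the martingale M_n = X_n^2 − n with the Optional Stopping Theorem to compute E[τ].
E[τ] = 1595

M_n = X_n^2 − n is a martingale (since E[X_{n+1}^2 | F_n] = X_n^2 + 1). By OST (τ has finite mean in a bounded region), E[M_τ] = E[M_0] = X_0^2 − 0 = 29^2 = 841. Also E[M_τ] = E[X_τ^2] − E[τ]. The walk exits at 0 or 84, with P(hit 84 first) = 29/84, so E[X_τ^2] = 84^2 · 29/84 + 0 = 2436. Thus E[τ] = E[X_τ^2] − E[M_τ] = 2436 − 841 = 1595 = 29(84 − 29) = 1595.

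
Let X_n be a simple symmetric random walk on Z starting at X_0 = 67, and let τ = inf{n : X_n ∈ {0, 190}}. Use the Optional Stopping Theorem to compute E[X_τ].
E[X_τ] = 67

X_n is a martingale and τ is a bounded-mean stopping time (indeed τ is finite a.s. with bounded expectation since the walk is in a bounded region). By the OST, E[X_τ] = E[X_0] = 67. Equivalently: E[X_τ] = 190 · P(hit 190 first) + 0 · P(hit 0 first) = 190 · (67/190) = 67.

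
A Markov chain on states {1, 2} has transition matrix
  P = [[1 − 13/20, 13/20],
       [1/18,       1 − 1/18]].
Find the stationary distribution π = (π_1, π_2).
π_1 = 10/127, π_2 = 117/127

Solve πP = π with π_1 + π_2 = 1. From πP = π: π_1 · (1 − 13/20) + π_2 · 1/18 = π_1 ⇒ π_2 · 1/18 = π_1 · 13/20 ⇒ π_2/π_1 = (13/20)/(1/18) = 117/10. Together with π_1 + π_2 = 1:
  π_1 = (1/18)/(13/20 + 1/18) = (1/18)/(127/180) = 10/127,
  π_2 = (13/20)/(13/20 + 1/18) = (13/20)/(127/180) = 117/127.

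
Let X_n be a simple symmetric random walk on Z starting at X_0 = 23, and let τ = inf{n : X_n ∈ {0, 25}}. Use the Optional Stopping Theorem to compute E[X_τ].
E[X_τ] = 23

X_n is a martingale and τ is a bounded-mean stopping time (indeed τ is finite a.s. with bounded expectation since the walk is in a bounded region). By the OST, E[X_τ] = E[X_0] = 23. Equivalently: E[X_τ] = 25 · P(hit 25 first) + 0 · P(hit 0 first) = 25 · (23/25) = 23.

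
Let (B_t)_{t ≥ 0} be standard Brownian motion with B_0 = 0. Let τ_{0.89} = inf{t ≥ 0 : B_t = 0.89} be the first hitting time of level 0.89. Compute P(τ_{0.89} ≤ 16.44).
P(τ_{0.89} ≤ 16.44) = 2(1 − Φ(0.89/√16.44)) = 2(1 − Φ(0.2195)) ≈ 0.8263

By the reflection principle for standard BM, P(τ_b ≤ t) = 2 · P(B_t ≥ b). Since B_t ~ N(0, t), P(B_t ≥ 0.89) = 1 − Φ(0.89/√t) = 1 − Φ(0.89/√16.44) = 1 − Φ(0.2195) ≈ 0.41313. Doubling: P(τ_{0.89} ≤ 16.44) ≈ 2 · 0.41313 = 0.82626 ≈ 0.8263.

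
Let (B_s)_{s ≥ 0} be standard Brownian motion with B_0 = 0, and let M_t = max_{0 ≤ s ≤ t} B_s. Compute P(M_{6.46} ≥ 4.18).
P(M_{6.46} ≥ 4.18) = 2·P(B_{6.46} ≥ 4.18) = 2(1 − Φ(4.18/√6.46)) ≈ 0.1001

By the reflection principle for Brownian motion, P(M_t ≥ a) = 2 · P(B_t ≥ a) for a ≥ 0. Since B_t ~ N(0, t), P(B_t ≥ 4.18) = 1 − Φ(4.18/√t) = 1 − Φ(4.18/√6.46) = 1 − Φ(1.6446). So
  P(M_{6.46} ≥ 4.18) = 2(1 − Φ(1.6446)) ≈ 0.1001.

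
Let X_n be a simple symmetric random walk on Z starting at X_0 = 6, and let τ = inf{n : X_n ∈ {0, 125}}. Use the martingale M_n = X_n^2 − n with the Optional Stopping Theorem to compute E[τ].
E[τ] = 714

M_n = X_n^2 − n is a martingale (since E[X_{n+1}^2 | F_n] = X_n^2 + 1). By OST (τ has finite mean in a bounded region), E[M_τ] = E[M_0] = X_0^2 − 0 = 6^2 = 36. Also E[M_τ] = E[X_τ^2] − E[τ]. The walk exits at 0 or 125, with P(hit 125 first) = 6/125, so E[X_τ^2] = 125^2 · 6/125 + 0 = 750. Thus E[τ] = E[X_τ^2] − E[M_τ] = 750 − 36 = 714 = 6(125 − 6) = 714.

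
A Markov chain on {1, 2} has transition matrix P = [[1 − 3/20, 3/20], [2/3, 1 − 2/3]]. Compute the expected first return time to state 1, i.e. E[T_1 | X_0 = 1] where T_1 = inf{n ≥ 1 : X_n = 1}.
E[T_1 | X_0 = 1] = 1/π_1 = 49/40

For an irreducible recurrent Markov chain with stationary distribution π, E[T_i | X_0 = i] = 1/π_i (Kac's formula). Here π_1 = (2/3)/(3/20 + 2/3) = (2/3)/(49/60) = 40/49, so E[T_1 | X_0 = 1] = 1/π_1 = (3/20 + 2/3)/(2/3) = (49/60)/(2/3) = 49/40.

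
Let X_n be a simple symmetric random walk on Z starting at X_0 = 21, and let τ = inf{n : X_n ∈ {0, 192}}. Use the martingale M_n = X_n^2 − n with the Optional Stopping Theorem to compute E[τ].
E[τ] = 3591

M_n = X_n^2 − n is a martingale (since E[X_{n+1}^2 | F_n] = X_n^2 + 1). By OST (τ has finite mean in a bounded region), E[M_τ] = E[M_0] = X_0^2 − 0 = 21^2 = 441. Also E[M_τ] = E[X_τ^2] − E[τ]. The walk exits at 0 or 192, with P(hit 192 first) = 21/192, so E[X_τ^2] = 192^2 · 21/192 + 0 = 4032. Thus E[τ] = E[X_τ^2] − E[M_τ] = 4032 − 441 = 3591 = 21(192 − 21) = 3591.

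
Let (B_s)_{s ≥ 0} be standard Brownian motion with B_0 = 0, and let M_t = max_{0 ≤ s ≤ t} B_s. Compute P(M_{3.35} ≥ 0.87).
P(M_{3.35} ≥ 0.87) = 2·P(B_{3.35} ≥ 0.87) = 2(1 − Φ(0.87/√3.35)) ≈ 0.6346

By the reflection principle for Brownian motion, P(M_t ≥ a) = 2 · P(B_t ≥ a) for a ≥ 0. Since B_t ~ N(0, t), P(B_t ≥ 0.87) = 1 − Φ(0.87/√t) = 1 − Φ(0.87/√3.35) = 1 − Φ(0.4753). So
  P(M_{3.35} ≥ 0.87) = 2(1 − Φ(0.4753)) ≈ 0.6346.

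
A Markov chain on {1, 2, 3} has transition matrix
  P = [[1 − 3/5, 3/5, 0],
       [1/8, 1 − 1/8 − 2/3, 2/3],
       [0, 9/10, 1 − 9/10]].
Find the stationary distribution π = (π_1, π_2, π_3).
π = (45/421, 216/421, 160/421)

This is a birth-death chain on three states, which satisfies detailed balance: π_1 · P_{12} = π_2 · P_{21} and π_2 · P_{23} = π_3 · P_{32}.
From π_1 · 3/5 = π_2 · 1/8: π_2/π_1 = (3/5)/(1/8) = 24/5.
From π_2 · 2/3 = π_3 · 9/10: π_3/π_2 = (2/3)/(9/10) = 20/27.
Take π_1 proportional to 1; then unnormalized π = (1, 24/5, 32/9). Normalize by dividing by the sum 421/45:
  π = (45/421, 216/421, 160/421).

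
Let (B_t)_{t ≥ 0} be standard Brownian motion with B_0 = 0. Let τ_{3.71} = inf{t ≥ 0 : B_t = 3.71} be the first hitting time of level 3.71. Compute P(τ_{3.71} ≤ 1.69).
P(τ_{3.71} ≤ 1.69) = 2(1 − Φ(3.71/√1.69)) = 2(1 − Φ(2.8538)) ≈ 0.0043

By the reflection principle for standard BM, P(τ_b ≤ t) = 2 · P(B_t ≥ b). Since B_t ~ N(0, t), P(B_t ≥ 3.71) = 1 − Φ(3.71/√t) = 1 − Φ(3.71/√1.69) = 1 − Φ(2.8538) ≈ 0.00216. Doubling: P(τ_{3.71} ≤ 1.69) ≈ 2 · 0.00216 = 0.00432 ≈ 0.0043.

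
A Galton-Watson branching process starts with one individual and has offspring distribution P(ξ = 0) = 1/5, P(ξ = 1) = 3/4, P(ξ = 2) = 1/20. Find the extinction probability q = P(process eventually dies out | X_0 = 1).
q = 1

Mean offspring μ = 0·1/5 + 1·3/4 + 2·1/20 = 17/20 ≤ 1. For μ ≤ 1 with offspring not concentrated at 1, the Galton-Watson process goes extinct almost surely, so q = 1.
(Algebraic check: The pgf is f(s) = 1/5 + 3/4·s + 1/20·s². The extinction probability q is the smallest fixed point of f in [0, 1]. Setting s = f(s):
  1/20·s² + (3/4 − 1)·s + 1/5 = 0
  1/20·s² − (1/5 + 1/20)·s + 1/5 = 0
which factors as (s − 1)·(1/20·s − 1/5) = 0, giving roots s = 1 and s = (1/5)/(1/20) = 4. Since 4 ≥ 1, the smallest root in [0, 1] is s = 1.)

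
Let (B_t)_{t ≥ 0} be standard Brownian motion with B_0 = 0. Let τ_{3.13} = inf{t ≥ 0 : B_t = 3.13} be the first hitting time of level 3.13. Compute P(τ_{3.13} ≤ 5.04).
P(τ_{3.13} ≤ 5.04) = 2(1 − Φ(3.13/√5.04)) = 2(1 − Φ(1.3942)) ≈ 0.1633

By the reflection principle for standard BM, P(τ_b ≤ t) = 2 · P(B_t ≥ b). Since B_t ~ N(0, t), P(B_t ≥ 3.13) = 1 − Φ(3.13/√t) = 1 − Φ(3.13/√5.04) = 1 − Φ(1.3942) ≈ 0.08163. Doubling: P(τ_{3.13} ≤ 5.04) ≈ 2 · 0.08163 = 0.16326 ≈ 0.1633.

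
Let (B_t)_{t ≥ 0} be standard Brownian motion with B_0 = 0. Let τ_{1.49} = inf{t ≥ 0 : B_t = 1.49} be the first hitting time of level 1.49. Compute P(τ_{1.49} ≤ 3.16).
P(τ_{1.49} ≤ 3.16) = 2(1 − Φ(1.49/√3.16)) = 2(1 − Φ(0.8382)) ≈ 0.4019

By the reflection principle for standard BM, P(τ_b ≤ t) = 2 · P(B_t ≥ b). Since B_t ~ N(0, t), P(B_t ≥ 1.49) = 1 − Φ(1.49/√t) = 1 − Φ(1.49/√3.16) = 1 − Φ(0.8382) ≈ 0.20096. Doubling: P(τ_{1.49} ≤ 3.16) ≈ 2 · 0.20096 = 0.40192 ≈ 0.4019.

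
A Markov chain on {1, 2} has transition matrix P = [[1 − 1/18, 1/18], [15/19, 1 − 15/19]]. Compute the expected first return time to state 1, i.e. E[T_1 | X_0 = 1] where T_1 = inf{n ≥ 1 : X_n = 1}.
E[T_1 | X_0 = 1] = 1/π_1 = 289/270

For an irreducible recurrent Markov chain with stationary distribution π, E[T_i | X_0 = i] = 1/π_i (Kac's formula). Here π_1 = (15/19)/(1/18 + 15/19) = (15/19)/(289/342) = 270/289, so E[T_1 | X_0 = 1] = 1/π_1 = (1/18 + 15/19)/(15/19) = (289/342)/(15/19) = 289/270.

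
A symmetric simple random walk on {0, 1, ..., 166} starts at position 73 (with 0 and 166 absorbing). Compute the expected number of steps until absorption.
E[τ | X_0 = 73] = 6789

Let v_k = E[τ | X_0 = k]. Boundary: v_0 = v_166 = 0. Recurrence: v_k = 1 + (v_{k-1} + v_{k+1})/2 for 1 ≤ k ≤ 165. The particular solution to v_k − (v_{k-1} + v_{k+1})/2 = 1 is v_k = −k^2. Adding homogeneous solution A + B k and matching boundaries gives v_k = k (166 − k). Substituting k = 73: v_73 = 73 · 93 = 6789.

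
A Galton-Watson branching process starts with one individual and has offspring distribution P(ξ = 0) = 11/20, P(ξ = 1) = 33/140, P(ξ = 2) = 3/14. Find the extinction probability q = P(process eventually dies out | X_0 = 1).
q = 1

Mean offspring μ = 0·11/20 + 1·33/140 + 2·3/14 = 93/140 ≤ 1. For μ ≤ 1 with offspring not concentrated at 1, the Galton-Watson process goes extinct almost surely, so q = 1.
(Algebraic check: The pgf is f(s) = 11/20 + 33/140·s + 3/14·s². The extinction probability q is the smallest fixed point of f in [0, 1]. Setting s = f(s):
  3/14·s² + (33/140 − 1)·s + 11/20 = 0
  3/14·s² − (11/20 + 3/14)·s + 11/20 = 0
which factors as (s − 1)·(3/14·s − 11/20) = 0, giving roots s = 1 and s = (11/20)/(3/14) = 77/30. Since 77/30 ≥ 1, the smallest root in [0, 1] is s = 1.)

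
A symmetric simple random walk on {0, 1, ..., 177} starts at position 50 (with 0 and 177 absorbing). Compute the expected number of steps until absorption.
E[τ | X_0 = 50] = 6350

Let v_k = E[τ | X_0 = k]. Boundary: v_0 = v_177 = 0. Recurrence: v_k = 1 + (v_{k-1} + v_{k+1})/2 for 1 ≤ k ≤ 176. The particular solution to v_k − (v_{k-1} + v_{k+1})/2 = 1 is v_k = −k^2. Adding homogeneous solution A + B k and matching boundaries gives v_k = k (177 − k). Substituting k = 50: v_50 = 50 · 127 = 6350.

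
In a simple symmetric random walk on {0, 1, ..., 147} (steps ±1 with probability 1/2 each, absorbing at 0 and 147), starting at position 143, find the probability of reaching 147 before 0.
P(hit 147 before 0) = 143/147

Let u_k = P(hit 147 before 0 | start at k). Then u_0 = 0, u_147 = 1, and u_k = u_{k-1}/2 + u_{k+1}/2 for 1 ≤ k ≤ 146. This harmonic recurrence is solved by u_k = k/147, giving u_143 = 143/147.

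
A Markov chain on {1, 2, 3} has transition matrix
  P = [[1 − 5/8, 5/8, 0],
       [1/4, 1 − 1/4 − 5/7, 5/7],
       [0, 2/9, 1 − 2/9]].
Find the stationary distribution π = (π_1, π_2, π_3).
π = (28/323, 70/323, 225/323)

This is a birth-death chain on three states, which satisfies detailed balance: π_1 · P_{12} = π_2 · P_{21} and π_2 · P_{23} = π_3 · P_{32}.
From π_1 · 5/8 = π_2 · 1/4: π_2/π_1 = (5/8)/(1/4) = 5/2.
From π_2 · 5/7 = π_3 · 2/9: π_3/π_2 = (5/7)/(2/9) = 45/14.
Take π_1 proportional to 1; then unnormalized π = (1, 5/2, 225/28). Normalize by dividing by the sum 323/28:
  π = (28/323, 70/323, 225/323).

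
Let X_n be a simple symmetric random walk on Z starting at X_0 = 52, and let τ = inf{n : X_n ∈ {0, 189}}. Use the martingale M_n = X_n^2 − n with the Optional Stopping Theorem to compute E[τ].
E[τ] = 7124

M_n = X_n^2 − n is a martingale (since E[X_{n+1}^2 | F_n] = X_n^2 + 1). By OST (τ has finite mean in a bounded region), E[M_τ] = E[M_0] = X_0^2 − 0 = 52^2 = 2704. Also E[M_τ] = E[X_τ^2] − E[τ]. The walk exits at 0 or 189, with P(hit 189 first) = 52/189, so E[X_τ^2] = 189^2 · 52/189 + 0 = 9828. Thus E[τ] = E[X_τ^2] − E[M_τ] = 9828 − 2704 = 7124 = 52(189 − 52) = 7124.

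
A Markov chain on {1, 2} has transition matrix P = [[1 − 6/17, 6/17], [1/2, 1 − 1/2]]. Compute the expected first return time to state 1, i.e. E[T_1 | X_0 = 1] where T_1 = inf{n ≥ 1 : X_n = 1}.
E[T_1 | X_0 = 1] = 1/π_1 = 29/17

For an irreducible recurrent Markov chain with stationary distribution π, E[T_i | X_0 = i] = 1/π_i (Kac's formula). Here π_1 = (1/2)/(6/17 + 1/2) = (1/2)/(29/34) = 17/29, so E[T_1 | X_0 = 1] = 1/π_1 = (6/17 + 1/2)/(1/2) = (29/34)/(1/2) = 29/17.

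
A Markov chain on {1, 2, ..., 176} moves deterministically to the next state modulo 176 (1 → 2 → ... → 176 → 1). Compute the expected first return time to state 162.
E[T_162 | X_0 = 162] = 176

The chain cycles deterministically, so starting at state 162 it returns in exactly 176 steps. Equivalently, the stationary distribution is uniform π_j = 1/176 for every state j, so by Kac's formula E[T_162] = 1/π_162 = 176.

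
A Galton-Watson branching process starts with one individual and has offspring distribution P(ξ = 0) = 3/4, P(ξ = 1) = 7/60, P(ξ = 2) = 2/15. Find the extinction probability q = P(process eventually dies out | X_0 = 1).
q = 1

Mean offspring μ = 0·3/4 + 1·7/60 + 2·2/15 = 23/60 ≤ 1. For μ ≤ 1 with offspring not concentrated at 1, the Galton-Watson process goes extinct almost surely, so q = 1.
(Algebraic check: The pgf is f(s) = 3/4 + 7/60·s + 2/15·s². The extinction probability q is the smallest fixed point of f in [0, 1]. Setting s = f(s):
  2/15·s² + (7/60 − 1)·s + 3/4 = 0
  2/15·s² − (3/4 + 2/15)·s + 3/4 = 0
which factors as (s − 1)·(2/15·s − 3/4) = 0, giving roots s = 1 and s = (3/4)/(2/15) = 45/8. Since 45/8 ≥ 1, the smallest root in [0, 1] is s = 1.)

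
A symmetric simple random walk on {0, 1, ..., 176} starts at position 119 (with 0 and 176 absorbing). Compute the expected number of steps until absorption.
E[τ | X_0 = 119] = 6783

Let v_k = E[τ | X_0 = k]. Boundary: v_0 = v_176 = 0. Recurrence: v_k = 1 + (v_{k-1} + v_{k+1})/2 for 1 ≤ k ≤ 175. The particular solution to v_k − (v_{k-1} + v_{k+1})/2 = 1 is v_k = −k^2. Adding homogeneous solution A + B k and matching boundaries gives v_k = k (176 − k). Substituting k = 119: v_119 = 119 · 57 = 6783.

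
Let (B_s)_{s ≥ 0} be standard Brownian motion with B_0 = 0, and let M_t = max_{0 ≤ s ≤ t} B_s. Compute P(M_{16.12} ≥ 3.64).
P(M_{16.12} ≥ 3.64) = 2·P(B_{16.12} ≥ 3.64) = 2(1 − Φ(3.64/√16.12)) ≈ 0.3646

By the reflection principle for Brownian motion, P(M_t ≥ a) = 2 · P(B_t ≥ a) for a ≥ 0. Since B_t ~ N(0, t), P(B_t ≥ 3.64) = 1 − Φ(3.64/√t) = 1 − Φ(3.64/√16.12) = 1 − Φ(0.9066). So
  P(M_{16.12} ≥ 3.64) = 2(1 − Φ(0.9066)) ≈ 0.3646.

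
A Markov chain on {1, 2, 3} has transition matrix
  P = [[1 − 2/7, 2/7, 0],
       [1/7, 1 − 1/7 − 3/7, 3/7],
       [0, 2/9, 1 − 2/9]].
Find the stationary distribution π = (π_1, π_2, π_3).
π = (7/48, 7/24, 9/16)

This is a birth-death chain on three states, which satisfies detailed balance: π_1 · P_{12} = π_2 · P_{21} and π_2 · P_{23} = π_3 · P_{32}.
From π_1 · 2/7 = π_2 · 1/7: π_2/π_1 = (2/7)/(1/7) = 2.
From π_2 · 3/7 = π_3 · 2/9: π_3/π_2 = (3/7)/(2/9) = 27/14.
Take π_1 proportional to 1; then unnormalized π = (1, 2, 27/7). Normalize by dividing by the sum 48/7:
  π = (7/48, 7/24, 9/16).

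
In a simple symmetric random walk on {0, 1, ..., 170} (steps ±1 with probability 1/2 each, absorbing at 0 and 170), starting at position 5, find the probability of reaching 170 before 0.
P(hit 170 before 0) = 5/170 = 1/34

Let u_k = P(hit 170 before 0 | start at k). Then u_0 = 0, u_170 = 1, and u_k = u_{k-1}/2 + u_{k+1}/2 for 1 ≤ k ≤ 169. This harmonic recurrence is solved by u_k = k/170, giving u_5 = 5/170 = 1/34.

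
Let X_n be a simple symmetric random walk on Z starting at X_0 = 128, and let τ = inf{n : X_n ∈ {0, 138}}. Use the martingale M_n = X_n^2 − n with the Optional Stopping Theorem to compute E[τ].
E[τ] = 1280

M_n = X_n^2 − n is a martingale (since E[X_{n+1}^2 | F_n] = X_n^2 + 1). By OST (τ has finite mean in a bounded region), E[M_τ] = E[M_0] = X_0^2 − 0 = 128^2 = 16384. Also E[M_τ] = E[X_τ^2] − E[τ]. The walk exits at 0 or 138, with P(hit 138 first) = 128/138, so E[X_τ^2] = 138^2 · 128/138 + 0 = 17664. Thus E[τ] = E[X_τ^2] − E[M_τ] = 17664 − 16384 = 1280 = 128(138 − 128) = 1280.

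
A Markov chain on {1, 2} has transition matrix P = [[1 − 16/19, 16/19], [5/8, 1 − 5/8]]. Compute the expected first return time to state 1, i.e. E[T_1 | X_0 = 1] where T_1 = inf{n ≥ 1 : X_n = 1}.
E[T_1 | X_0 = 1] = 1/π_1 = 223/95

For an irreducible recurrent Markov chain with stationary distribution π, E[T_i | X_0 = i] = 1/π_i (Kac's formula). Here π_1 = (5/8)/(16/19 + 5/8) = (5/8)/(223/152) = 95/223, so E[T_1 | X_0 = 1] = 1/π_1 = (16/19 + 5/8)/(5/8) = (223/152)/(5/8) = 223/95.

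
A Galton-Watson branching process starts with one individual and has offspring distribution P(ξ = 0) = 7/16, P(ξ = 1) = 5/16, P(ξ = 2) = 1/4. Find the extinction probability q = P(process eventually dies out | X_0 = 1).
q = 1

Mean offspring μ = 0·7/16 + 1·5/16 + 2·1/4 = 13/16 ≤ 1. For μ ≤ 1 with offspring not concentrated at 1, the Galton-Watson process goes extinct almost surely, so q = 1.
(Algebraic check: The pgf is f(s) = 7/16 + 5/16·s + 1/4·s². The extinction probability q is the smallest fixed point of f in [0, 1]. Setting s = f(s):
  1/4·s² + (5/16 − 1)·s + 7/16 = 0
  1/4·s² − (7/16 + 1/4)·s + 7/16 = 0
which factors as (s − 1)·(1/4·s − 7/16) = 0, giving roots s = 1 and s = (7/16)/(1/4) = 7/4. Since 7/4 ≥ 1, the smallest root in [0, 1] is s = 1.)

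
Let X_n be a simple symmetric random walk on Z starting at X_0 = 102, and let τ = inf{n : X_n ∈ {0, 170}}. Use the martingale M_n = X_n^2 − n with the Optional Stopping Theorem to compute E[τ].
E[τ] = 6936

M_n = X_n^2 − n is a martingale (since E[X_{n+1}^2 | F_n] = X_n^2 + 1). By OST (τ has finite mean in a bounded region), E[M_τ] = E[M_0] = X_0^2 − 0 = 102^2 = 10404. Also E[M_τ] = E[X_τ^2] − E[τ]. The walk exits at 0 or 170, with P(hit 170 first) = 102/170, so E[X_τ^2] = 170^2 · 102/170 + 0 = 17340. Thus E[τ] = E[X_τ^2] − E[M_τ] = 17340 − 10404 = 6936 = 102(170 − 102) = 6936.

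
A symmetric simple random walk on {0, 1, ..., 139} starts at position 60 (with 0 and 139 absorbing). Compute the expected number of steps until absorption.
E[τ | X_0 = 60] = 4740

Let v_k = E[τ | X_0 = k]. Boundary: v_0 = v_139 = 0. Recurrence: v_k = 1 + (v_{k-1} + v_{k+1})/2 for 1 ≤ k ≤ 138. The particular solution to v_k − (v_{k-1} + v_{k+1})/2 = 1 is v_k = −k^2. Adding homogeneous solution A + B k and matching boundaries gives v_k = k (139 − k). Substituting k = 60: v_60 = 60 · 79 = 4740.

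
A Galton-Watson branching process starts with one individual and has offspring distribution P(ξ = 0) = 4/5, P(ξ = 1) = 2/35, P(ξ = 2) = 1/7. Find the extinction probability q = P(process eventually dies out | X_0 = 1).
q = 1

Mean offspring μ = 0·4/5 + 1·2/35 + 2·1/7 = 12/35 ≤ 1. For μ ≤ 1 with offspring not concentrated at 1, the Galton-Watson process goes extinct almost surely, so q = 1.
(Algebraic check: The pgf is f(s) = 4/5 + 2/35·s + 1/7·s². The extinction probability q is the smallest fixed point of f in [0, 1]. Setting s = f(s):
  1/7·s² + (2/35 − 1)·s + 4/5 = 0
  1/7·s² − (4/5 + 1/7)·s + 4/5 = 0
which factors as (s − 1)·(1/7·s − 4/5) = 0, giving roots s = 1 and s = (4/5)/(1/7) = 28/5. Since 28/5 ≥ 1, the smallest root in [0, 1] is s = 1.)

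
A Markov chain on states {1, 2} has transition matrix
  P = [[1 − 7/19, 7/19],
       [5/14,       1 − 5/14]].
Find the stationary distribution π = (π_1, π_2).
π_1 = 95/193, π_2 = 98/193

Solve πP = π with π_1 + π_2 = 1. From πP = π: π_1 · (1 − 7/19) + π_2 · 5/14 = π_1 ⇒ π_2 · 5/14 = π_1 · 7/19 ⇒ π_2/π_1 = (7/19)/(5/14) = 98/95. Together with π_1 + π_2 = 1:
  π_1 = (5/14)/(7/19 + 5/14) = (5/14)/(193/266) = 95/193,
  π_2 = (7/19)/(7/19 + 5/14) = (7/19)/(193/266) = 98/193.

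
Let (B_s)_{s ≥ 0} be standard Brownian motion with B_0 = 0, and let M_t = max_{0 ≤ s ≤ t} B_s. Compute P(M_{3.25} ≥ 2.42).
P(M_{3.25} ≥ 2.42) = 2·P(B_{3.25} ≥ 2.42) = 2(1 − Φ(2.42/√3.25)) ≈ 0.1795

By the reflection principle for Brownian motion, P(M_t ≥ a) = 2 · P(B_t ≥ a) for a ≥ 0. Since B_t ~ N(0, t), P(B_t ≥ 2.42) = 1 − Φ(2.42/√t) = 1 − Φ(2.42/√3.25) = 1 − Φ(1.3424). So
  P(M_{3.25} ≥ 2.42) = 2(1 − Φ(1.3424)) ≈ 0.1795.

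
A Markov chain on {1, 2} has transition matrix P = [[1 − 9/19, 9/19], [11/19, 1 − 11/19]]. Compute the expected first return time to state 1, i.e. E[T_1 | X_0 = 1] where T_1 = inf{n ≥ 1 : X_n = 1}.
E[T_1 | X_0 = 1] = 1/π_1 = 20/11

For an irreducible recurrent Markov chain with stationary distribution π, E[T_i | X_0 = i] = 1/π_i (Kac's formula). Here π_1 = (11/19)/(9/19 + 11/19) = (11/19)/(20/19) = 11/20, so E[T_1 | X_0 = 1] = 1/π_1 = (9/19 + 11/19)/(11/19) = (20/19)/(11/19) = 20/11.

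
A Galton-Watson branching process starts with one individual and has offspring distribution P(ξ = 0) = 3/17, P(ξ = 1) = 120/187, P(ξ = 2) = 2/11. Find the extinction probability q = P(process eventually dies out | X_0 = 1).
q = 33/34

The pgf is f(s) = 3/17 + 120/187·s + 2/11·s². The extinction probability q is the smallest fixed point of f in [0, 1]. Setting s = f(s):
  2/11·s² + (120/187 − 1)·s + 3/17 = 0
  2/11·s² − (3/17 + 2/11)·s + 3/17 = 0
which factors as (s − 1)·(2/11·s − 3/17) = 0, giving roots s = 1 and s = (3/17)/(2/11) = 33/34.
Mean offspring μ = 120/187 + 2·2/11 = 188/187 > 1 (supercritical), so q < 1. The extinction probability is the smaller root: q = (3/17)/(2/11) = 33/34.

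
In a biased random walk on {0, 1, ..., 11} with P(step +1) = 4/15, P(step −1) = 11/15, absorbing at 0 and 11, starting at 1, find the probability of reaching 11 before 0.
P(hit 11 before 0) = (1 − (11/4)^1) / (1 − (11/4)^11) = 1048576/40758210901

Let u_k denote P(reach 11 before 0 | start at k). Boundary: u_0 = 0, u_11 = 1. Recurrence: u_k = 4/15·u_{k+1} + 11/15·u_{k-1} for 1 ≤ k ≤ 10. Try u_k = A + B·r^k with r = q/p = (11/15)/(4/15) = 11/4. Substitution satisfies the recurrence; boundary conditions give:
  u_k = (1 − r^k) / (1 − r^N) = (1 − (11/4)^1) / (1 − (11/4)^11) = 1048576/40758210901.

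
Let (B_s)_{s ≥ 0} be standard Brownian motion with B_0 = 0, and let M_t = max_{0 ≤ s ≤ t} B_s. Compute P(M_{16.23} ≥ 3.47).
P(M_{16.23} ≥ 3.47) = 2·P(B_{16.23} ≥ 3.47) = 2(1 − Φ(3.47/√16.23)) ≈ 0.3891

By the reflection principle for Brownian motion, P(M_t ≥ a) = 2 · P(B_t ≥ a) for a ≥ 0. Since B_t ~ N(0, t), P(B_t ≥ 3.47) = 1 − Φ(3.47/√t) = 1 − Φ(3.47/√16.23) = 1 − Φ(0.8613). So
  P(M_{16.23} ≥ 3.47) = 2(1 − Φ(0.8613)) ≈ 0.3891.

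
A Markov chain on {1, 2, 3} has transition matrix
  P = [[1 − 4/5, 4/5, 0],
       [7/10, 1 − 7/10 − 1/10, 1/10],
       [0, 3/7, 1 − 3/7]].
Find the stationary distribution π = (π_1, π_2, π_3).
π = (105/253, 120/253, 28/253)

This is a birth-death chain on three states, which satisfies detailed balance: π_1 · P_{12} = π_2 · P_{21} and π_2 · P_{23} = π_3 · P_{32}.
From π_1 · 4/5 = π_2 · 7/10: π_2/π_1 = (4/5)/(7/10) = 8/7.
From π_2 · 1/10 = π_3 · 3/7: π_3/π_2 = (1/10)/(3/7) = 7/30.
Take π_1 proportional to 1; then unnormalized π = (1, 8/7, 4/15). Normalize by dividing by the sum 253/105:
  π = (105/253, 120/253, 28/253).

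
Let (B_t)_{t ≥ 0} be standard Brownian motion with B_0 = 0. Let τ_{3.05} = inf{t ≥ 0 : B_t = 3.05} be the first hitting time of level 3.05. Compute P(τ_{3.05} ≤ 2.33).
P(τ_{3.05} ≤ 2.33) = 2(1 − Φ(3.05/√2.33)) = 2(1 − Φ(1.9981)) ≈ 0.0457

By the reflection principle for standard BM, P(τ_b ≤ t) = 2 · P(B_t ≥ b). Since B_t ~ N(0, t), P(B_t ≥ 3.05) = 1 − Φ(3.05/√t) = 1 − Φ(3.05/√2.33) = 1 − Φ(1.9981) ≈ 0.02285. Doubling: P(τ_{3.05} ≤ 2.33) ≈ 2 · 0.02285 = 0.04570 ≈ 0.0457.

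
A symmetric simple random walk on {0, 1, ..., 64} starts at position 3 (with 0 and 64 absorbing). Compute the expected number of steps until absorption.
E[τ | X_0 = 3] = 183

Let v_k = E[τ | X_0 = k]. Boundary: v_0 = v_64 = 0. Recurrence: v_k = 1 + (v_{k-1} + v_{k+1})/2 for 1 ≤ k ≤ 63. The particular solution to v_k − (v_{k-1} + v_{k+1})/2 = 1 is v_k = −k^2. Adding homogeneous solution A + B k and matching boundaries gives v_k = k (64 − k). Substituting k = 3: v_3 = 3 · 61 = 183.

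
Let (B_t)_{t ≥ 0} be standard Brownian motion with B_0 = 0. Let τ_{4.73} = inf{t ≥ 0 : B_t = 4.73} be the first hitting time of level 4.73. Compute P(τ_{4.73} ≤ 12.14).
P(τ_{4.73} ≤ 12.14) = 2(1 − Φ(4.73/√12.14)) = 2(1 − Φ(1.3575)) ≈ 0.1746

By the reflection principle for standard BM, P(τ_b ≤ t) = 2 · P(B_t ≥ b). Since B_t ~ N(0, t), P(B_t ≥ 4.73) = 1 − Φ(4.73/√t) = 1 − Φ(4.73/√12.14) = 1 − Φ(1.3575) ≈ 0.08731. Doubling: P(τ_{4.73} ≤ 12.14) ≈ 2 · 0.08731 = 0.17462 ≈ 0.1746.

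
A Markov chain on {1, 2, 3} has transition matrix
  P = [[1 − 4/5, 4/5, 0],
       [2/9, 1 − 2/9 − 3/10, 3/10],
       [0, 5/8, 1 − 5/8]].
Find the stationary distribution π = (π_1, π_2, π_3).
π = (125/791, 450/791, 216/791)

This is a birth-death chain on three states, which satisfies detailed balance: π_1 · P_{12} = π_2 · P_{21} and π_2 · P_{23} = π_3 · P_{32}.
From π_1 · 4/5 = π_2 · 2/9: π_2/π_1 = (4/5)/(2/9) = 18/5.
From π_2 · 3/10 = π_3 · 5/8: π_3/π_2 = (3/10)/(5/8) = 12/25.
Take π_1 proportional to 1; then unnormalized π = (1, 18/5, 216/125). Normalize by dividing by the sum 791/125:
  π = (125/791, 450/791, 216/791).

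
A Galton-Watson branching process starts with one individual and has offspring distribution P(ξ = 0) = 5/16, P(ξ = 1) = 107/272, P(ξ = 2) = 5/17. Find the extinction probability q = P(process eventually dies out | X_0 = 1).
q = 1

Mean offspring μ = 0·5/16 + 1·107/272 + 2·5/17 = 267/272 ≤ 1. For μ ≤ 1 with offspring not concentrated at 1, the Galton-Watson process goes extinct almost surely, so q = 1.
(Algebraic check: The pgf is f(s) = 5/16 + 107/272·s + 5/17·s². The extinction probability q is the smallest fixed point of f in [0, 1]. Setting s = f(s):
  5/17·s² + (107/272 − 1)·s + 5/16 = 0
  5/17·s² − (5/16 + 5/17)·s + 5/16 = 0
which factors as (s − 1)·(5/17·s − 5/16) = 0, giving roots s = 1 and s = (5/16)/(5/17) = 17/16. Since 17/16 ≥ 1, the smallest root in [0, 1] is s = 1.)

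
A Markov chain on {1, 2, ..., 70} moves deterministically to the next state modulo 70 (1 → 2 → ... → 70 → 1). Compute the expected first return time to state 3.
E[T_3 | X_0 = 3] = 70

The chain cycles deterministically, so starting at state 3 it returns in exactly 70 steps. Equivalently, the stationary distribution is uniform π_j = 1/70 for every state j, so by Kac's formula E[T_3] = 1/π_3 = 70.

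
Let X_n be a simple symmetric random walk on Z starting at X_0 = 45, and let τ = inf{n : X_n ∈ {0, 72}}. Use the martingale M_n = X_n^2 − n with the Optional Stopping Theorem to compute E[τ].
E[τ] = 1215

M_n = X_n^2 − n is a martingale (since E[X_{n+1}^2 | F_n] = X_n^2 + 1). By OST (τ has finite mean in a bounded region), E[M_τ] = E[M_0] = X_0^2 − 0 = 45^2 = 2025. Also E[M_τ] = E[X_τ^2] − E[τ]. The walk exits at 0 or 72, with P(hit 72 first) = 45/72, so E[X_τ^2] = 72^2 · 45/72 + 0 = 3240. Thus E[τ] = E[X_τ^2] − E[M_τ] = 3240 − 2025 = 1215 = 45(72 − 45) = 1215.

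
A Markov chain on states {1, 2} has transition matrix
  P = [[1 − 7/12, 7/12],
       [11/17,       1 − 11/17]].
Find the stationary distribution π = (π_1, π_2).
π_1 = 132/251, π_2 = 119/251

Solve πP = π with π_1 + π_2 = 1. From πP = π: π_1 · (1 − 7/12) + π_2 · 11/17 = π_1 ⇒ π_2 · 11/17 = π_1 · 7/12 ⇒ π_2/π_1 = (7/12)/(11/17) = 119/132. Together with π_1 + π_2 = 1:
  π_1 = (11/17)/(7/12 + 11/17) = (11/17)/(251/204) = 132/251,
  π_2 = (7/12)/(7/12 + 11/17) = (7/12)/(251/204) = 119/251.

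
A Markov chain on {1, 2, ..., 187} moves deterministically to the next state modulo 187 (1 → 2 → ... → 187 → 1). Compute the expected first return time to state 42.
E[T_42 | X_0 = 42] = 187

The chain cycles deterministically, so starting at state 42 it returns in exactly 187 steps. Equivalently, the stationary distribution is uniform π_j = 1/187 for every state j, so by Kac's formula E[T_42] = 1/π_42 = 187.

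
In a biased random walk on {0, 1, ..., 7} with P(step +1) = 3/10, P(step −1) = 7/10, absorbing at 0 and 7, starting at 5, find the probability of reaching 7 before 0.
P(hit 7 before 0) = (1 − (7/3)^5) / (1 − (7/3)^7) = 37269/205339

Let u_k denote P(reach 7 before 0 | start at k). Boundary: u_0 = 0, u_7 = 1. Recurrence: u_k = 3/10·u_{k+1} + 7/10·u_{k-1} for 1 ≤ k ≤ 6. Try u_k = A + B·r^k with r = q/p = (7/10)/(3/10) = 7/3. Substitution satisfies the recurrence; boundary conditions give:
  u_k = (1 − r^k) / (1 − r^N) = (1 − (7/3)^5) / (1 − (7/3)^7) = 37269/205339.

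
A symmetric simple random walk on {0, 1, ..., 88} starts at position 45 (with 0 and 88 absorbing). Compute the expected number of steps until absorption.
E[τ | X_0 = 45] = 1935

Let v_k = E[τ | X_0 = k]. Boundary: v_0 = v_88 = 0. Recurrence: v_k = 1 + (v_{k-1} + v_{k+1})/2 for 1 ≤ k ≤ 87. The particular solution to v_k − (v_{k-1} + v_{k+1})/2 = 1 is v_k = −k^2. Adding homogeneous solution A + B k and matching boundaries gives v_k = k (88 − k). Substituting k = 45: v_45 = 45 · 43 = 1935.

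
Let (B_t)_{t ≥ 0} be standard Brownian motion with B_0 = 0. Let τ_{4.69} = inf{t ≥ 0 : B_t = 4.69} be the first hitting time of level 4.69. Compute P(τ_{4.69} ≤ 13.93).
P(τ_{4.69} ≤ 13.93) = 2(1 − Φ(4.69/√13.93)) = 2(1 − Φ(1.2566)) ≈ 0.2089

By the reflection principle for standard BM, P(τ_b ≤ t) = 2 · P(B_t ≥ b). Since B_t ~ N(0, t), P(B_t ≥ 4.69) = 1 − Φ(4.69/√t) = 1 − Φ(4.69/√13.93) = 1 − Φ(1.2566) ≈ 0.10445. Doubling: P(τ_{4.69} ≤ 13.93) ≈ 2 · 0.10445 = 0.20890 ≈ 0.2089.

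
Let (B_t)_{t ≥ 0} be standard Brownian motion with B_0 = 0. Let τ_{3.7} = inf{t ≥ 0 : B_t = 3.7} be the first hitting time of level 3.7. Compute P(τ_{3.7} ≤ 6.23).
P(τ_{3.7} ≤ 6.23) = 2(1 − Φ(3.7/√6.23)) = 2(1 − Φ(1.4824)) ≈ 0.1382

By the reflection principle for standard BM, P(τ_b ≤ t) = 2 · P(B_t ≥ b). Since B_t ~ N(0, t), P(B_t ≥ 3.7) = 1 − Φ(3.7/√t) = 1 − Φ(3.7/√6.23) = 1 − Φ(1.4824) ≈ 0.06912. Doubling: P(τ_{3.7} ≤ 6.23) ≈ 2 · 0.06912 = 0.13824 ≈ 0.1382.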